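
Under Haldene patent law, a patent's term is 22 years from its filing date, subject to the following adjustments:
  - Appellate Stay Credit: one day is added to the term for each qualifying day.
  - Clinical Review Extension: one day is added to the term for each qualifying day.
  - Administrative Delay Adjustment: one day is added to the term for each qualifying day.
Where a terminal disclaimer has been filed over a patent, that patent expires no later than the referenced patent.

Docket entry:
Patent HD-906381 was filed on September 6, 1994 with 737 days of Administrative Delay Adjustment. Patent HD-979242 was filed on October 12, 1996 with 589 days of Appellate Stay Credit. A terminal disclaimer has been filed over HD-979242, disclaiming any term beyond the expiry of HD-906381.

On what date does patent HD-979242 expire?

September 13, 2018

Natural term of HD-979242:
  Base: filing + 22 years → 12 October 2018.
  Appellate Stay Credit: +589 days → 23 May 2020.
Expiry of referenced patent HD-906381:
  Base: filing + 22 years → 6 September 2016.
  Administrative Delay Adjustment: +737 days → 13 September 2018.
Terminal disclaimer: HD-979242 expires on the earlier of 23 May 2020 and 13 September 2018.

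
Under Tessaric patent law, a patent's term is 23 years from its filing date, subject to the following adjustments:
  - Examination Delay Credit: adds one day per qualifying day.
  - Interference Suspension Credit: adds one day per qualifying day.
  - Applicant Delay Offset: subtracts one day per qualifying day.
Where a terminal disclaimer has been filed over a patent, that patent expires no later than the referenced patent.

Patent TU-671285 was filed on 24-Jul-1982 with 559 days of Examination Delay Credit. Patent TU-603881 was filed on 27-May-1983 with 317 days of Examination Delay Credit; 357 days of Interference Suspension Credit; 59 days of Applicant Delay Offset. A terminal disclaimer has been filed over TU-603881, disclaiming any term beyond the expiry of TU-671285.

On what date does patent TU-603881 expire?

2007-02-03

Natural term of TU-603881:
  Base: filing + 23 years → 27 May 2006.
  Examination Delay Credit: +317 days → 9 April 2007.
  Interference Suspension Credit: +357 days → 31 March 2008.
  Applicant Delay Offset: −59 days → 1 February 2008.
Expiry of referenced patent TU-671285:
  Base: filing + 23 years → 24 July 2005.
  Examination Delay Credit: +559 days → 3 February 2007.
Terminal disclaimer: TU-603881 expires on the earlier of 1 February 2008 and 3 February 2007.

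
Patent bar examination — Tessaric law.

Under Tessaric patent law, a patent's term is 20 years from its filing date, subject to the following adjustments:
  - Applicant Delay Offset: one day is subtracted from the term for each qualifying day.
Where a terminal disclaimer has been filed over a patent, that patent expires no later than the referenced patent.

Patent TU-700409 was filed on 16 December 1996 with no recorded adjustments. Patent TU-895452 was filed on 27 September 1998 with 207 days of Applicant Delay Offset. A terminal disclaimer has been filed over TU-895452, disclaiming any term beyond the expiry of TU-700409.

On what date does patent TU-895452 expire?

Natural term of TU-895452:
  Base: filing + 20 years → 27 September 2018.
  Applicant Delay Offset: −207 days → 4 March 2018.
Expiry of referenced patent TU-700409:
  Base: filing + 20 years → 16 December 2016.
Terminal disclaimer: TU-895452 expires on the earlier of 4 March 2018 and 16 December 2016.

2016-12-16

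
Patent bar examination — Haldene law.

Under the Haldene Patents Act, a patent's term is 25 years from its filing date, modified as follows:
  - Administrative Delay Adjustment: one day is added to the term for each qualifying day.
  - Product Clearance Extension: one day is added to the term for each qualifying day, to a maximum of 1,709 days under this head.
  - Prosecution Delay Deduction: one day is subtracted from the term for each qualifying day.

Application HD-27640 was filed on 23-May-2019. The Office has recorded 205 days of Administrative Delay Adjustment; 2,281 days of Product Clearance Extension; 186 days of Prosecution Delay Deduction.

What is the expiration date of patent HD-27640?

2049-02-14

Base term: filing date + 25 years → 23 May 2044.
Administrative Delay Adjustment: +205 days → 14 December 2044.
Product Clearance Extension: 2281 days claimed exceeds the 1709-day cap, so +1709 days → 19 August 2049.
Prosecution Delay Deduction: −186 days → 14 February 2049.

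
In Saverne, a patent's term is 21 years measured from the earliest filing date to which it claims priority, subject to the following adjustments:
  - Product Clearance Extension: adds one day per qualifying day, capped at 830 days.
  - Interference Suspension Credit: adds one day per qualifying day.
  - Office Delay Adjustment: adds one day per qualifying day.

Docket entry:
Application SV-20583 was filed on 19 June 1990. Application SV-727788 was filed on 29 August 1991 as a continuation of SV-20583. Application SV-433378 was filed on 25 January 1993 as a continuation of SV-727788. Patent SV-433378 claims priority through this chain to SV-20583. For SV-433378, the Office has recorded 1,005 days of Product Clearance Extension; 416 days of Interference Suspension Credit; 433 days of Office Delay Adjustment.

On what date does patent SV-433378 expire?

Earliest priority filing: 19 June 1990.
Base term: 19 June 1990 + 21 years → 19 June 2011.
Product Clearance Extension: 1005 days claimed exceeds the 830-day cap, so +830 days → 26 September 2013.
Interference Suspension Credit: +416 days → 16 November 2014.
Office Delay Adjustment: +433 days → 23 January 2016.

2016-01-23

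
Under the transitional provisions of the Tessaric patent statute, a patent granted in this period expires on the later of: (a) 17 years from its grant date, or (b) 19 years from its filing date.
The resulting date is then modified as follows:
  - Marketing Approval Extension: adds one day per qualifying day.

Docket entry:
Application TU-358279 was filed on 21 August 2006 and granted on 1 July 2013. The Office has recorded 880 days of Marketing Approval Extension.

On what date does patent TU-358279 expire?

2032-11-27

(a) grant + 17 years → 1 July 2030.
(b) filing + 19 years → 21 August 2025.
Later of the two: 1 July 2030.
Marketing Approval Extension: +880 days → 27 November 2032.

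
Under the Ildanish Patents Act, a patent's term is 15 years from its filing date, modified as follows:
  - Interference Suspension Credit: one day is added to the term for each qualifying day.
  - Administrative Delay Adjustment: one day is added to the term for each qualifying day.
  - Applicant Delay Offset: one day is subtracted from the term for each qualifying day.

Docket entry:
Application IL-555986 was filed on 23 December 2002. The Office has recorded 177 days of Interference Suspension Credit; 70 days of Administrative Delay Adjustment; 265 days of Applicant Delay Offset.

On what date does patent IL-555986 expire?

2017-12-05

Base term: filing date + 15 years → 23 December 2017.
Interference Suspension Credit: +177 days → 18 June 2018.
Administrative Delay Adjustment: +70 days → 27 August 2018.
Applicant Delay Offset: −265 days → 5 December 2017.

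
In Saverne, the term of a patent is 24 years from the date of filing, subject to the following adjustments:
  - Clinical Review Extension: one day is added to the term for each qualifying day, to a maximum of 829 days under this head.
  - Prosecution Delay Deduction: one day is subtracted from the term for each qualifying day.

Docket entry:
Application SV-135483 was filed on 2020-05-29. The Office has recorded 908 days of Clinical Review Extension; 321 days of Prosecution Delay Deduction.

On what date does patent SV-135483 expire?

2045-10-19

Base term: filing date + 24 years → 29 May 2044.
Clinical Review Extension: 908 days claimed exceeds the 829-day cap, so +829 days → 5 September 2046.
Prosecution Delay Deduction: −321 days → 19 October 2045.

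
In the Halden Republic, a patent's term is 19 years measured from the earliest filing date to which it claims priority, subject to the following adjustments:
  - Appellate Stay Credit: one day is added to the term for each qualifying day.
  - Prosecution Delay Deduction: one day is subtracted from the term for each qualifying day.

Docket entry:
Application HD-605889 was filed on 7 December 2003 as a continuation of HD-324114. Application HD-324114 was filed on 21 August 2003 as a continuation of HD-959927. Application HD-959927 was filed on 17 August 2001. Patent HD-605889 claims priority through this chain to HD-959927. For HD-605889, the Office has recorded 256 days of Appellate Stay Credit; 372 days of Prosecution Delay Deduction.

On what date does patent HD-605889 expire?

April 23, 2020

Earliest priority filing: 17 August 2001.
Base term: 17 August 2001 + 19 years → 17 August 2020.
Appellate Stay Credit: +256 days → 30 April 2021.
Prosecution Delay Deduction: −372 days → 23 April 2020.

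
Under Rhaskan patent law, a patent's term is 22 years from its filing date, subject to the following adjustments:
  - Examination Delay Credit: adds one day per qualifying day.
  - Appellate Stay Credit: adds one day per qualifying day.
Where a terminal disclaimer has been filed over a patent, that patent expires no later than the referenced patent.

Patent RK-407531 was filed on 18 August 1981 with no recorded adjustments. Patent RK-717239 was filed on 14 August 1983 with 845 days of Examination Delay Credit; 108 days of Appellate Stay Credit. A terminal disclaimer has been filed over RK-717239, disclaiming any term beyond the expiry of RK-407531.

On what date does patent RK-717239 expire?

2003-08-18

Natural term of RK-717239:
  Base: filing + 22 years → 14 August 2005.
  Examination Delay Credit: +845 days → 7 December 2007.
  Appellate Stay Credit: +108 days → 24 March 2008.
Expiry of referenced patent RK-407531:
  Base: filing + 22 years → 18 August 2003.
Terminal disclaimer: RK-717239 expires on the earlier of 24 March 2008 and 18 August 2003.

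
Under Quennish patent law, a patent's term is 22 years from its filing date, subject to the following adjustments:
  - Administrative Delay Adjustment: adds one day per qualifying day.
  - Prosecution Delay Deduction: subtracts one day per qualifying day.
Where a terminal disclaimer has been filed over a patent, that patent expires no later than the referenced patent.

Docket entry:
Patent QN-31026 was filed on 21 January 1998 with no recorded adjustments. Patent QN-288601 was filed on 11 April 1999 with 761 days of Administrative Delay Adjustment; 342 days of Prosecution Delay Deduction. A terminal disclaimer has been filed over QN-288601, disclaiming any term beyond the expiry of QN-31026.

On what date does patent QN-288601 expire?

Natural term of QN-288601:
  Base: filing + 22 years → 11 April 2021.
  Administrative Delay Adjustment: +761 days → 12 May 2023.
  Prosecution Delay Deduction: −342 days → 4 June 2022.
Expiry of referenced patent QN-31026:
  Base: filing + 22 years → 21 January 2020.
Terminal disclaimer: QN-288601 expires on the earlier of 4 June 2022 and 21 January 2020.

January 21, 2020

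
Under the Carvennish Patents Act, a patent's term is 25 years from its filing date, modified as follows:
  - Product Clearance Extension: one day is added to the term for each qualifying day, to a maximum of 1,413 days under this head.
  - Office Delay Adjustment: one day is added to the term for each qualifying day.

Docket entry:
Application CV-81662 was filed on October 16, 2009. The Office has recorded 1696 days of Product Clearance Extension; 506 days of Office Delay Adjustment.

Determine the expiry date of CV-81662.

January 17, 2040

Base term: filing date + 25 years → 16 October 2034.
Product Clearance Extension: 1696 days claimed exceeds the 1413-day cap, so +1413 days → 29 August 2038.
Office Delay Adjustment: +506 days → 17 January 2040.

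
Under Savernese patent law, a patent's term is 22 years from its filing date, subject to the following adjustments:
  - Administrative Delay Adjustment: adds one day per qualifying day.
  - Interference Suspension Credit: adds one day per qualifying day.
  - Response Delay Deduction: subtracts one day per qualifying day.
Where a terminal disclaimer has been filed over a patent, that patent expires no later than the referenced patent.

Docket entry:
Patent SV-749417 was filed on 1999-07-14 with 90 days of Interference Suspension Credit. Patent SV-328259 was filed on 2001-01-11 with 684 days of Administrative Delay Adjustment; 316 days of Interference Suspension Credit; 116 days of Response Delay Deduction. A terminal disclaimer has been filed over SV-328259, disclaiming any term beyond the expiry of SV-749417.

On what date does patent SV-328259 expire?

2021-10-12

Natural term of SV-328259:
  Base: filing + 22 years → 11 January 2023.
  Administrative Delay Adjustment: +684 days → 25 November 2024.
  Interference Suspension Credit: +316 days → 7 October 2025.
  Response Delay Deduction: −116 days → 13 June 2025.
Expiry of referenced patent SV-749417:
  Base: filing + 22 years → 14 July 2021.
  Interference Suspension Credit: +90 days → 12 October 2021.
Terminal disclaimer: SV-328259 expires on the earlier of 13 June 2025 and 12 October 2021.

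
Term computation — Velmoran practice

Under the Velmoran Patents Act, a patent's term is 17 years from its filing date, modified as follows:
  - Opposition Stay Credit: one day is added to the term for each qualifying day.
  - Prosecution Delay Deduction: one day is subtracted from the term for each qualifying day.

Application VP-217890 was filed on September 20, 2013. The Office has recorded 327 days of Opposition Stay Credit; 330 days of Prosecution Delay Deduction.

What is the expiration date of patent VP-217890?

September 17, 2030

Base term: filing date + 17 years → 20 September 2030.
Opposition Stay Credit: +327 days → 13 August 2031.
Prosecution Delay Deduction: −330 days → 17 September 2030.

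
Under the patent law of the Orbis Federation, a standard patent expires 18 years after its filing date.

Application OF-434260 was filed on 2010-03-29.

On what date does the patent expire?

Filing date + 18 years → 29 March 2028.

March 29, 2028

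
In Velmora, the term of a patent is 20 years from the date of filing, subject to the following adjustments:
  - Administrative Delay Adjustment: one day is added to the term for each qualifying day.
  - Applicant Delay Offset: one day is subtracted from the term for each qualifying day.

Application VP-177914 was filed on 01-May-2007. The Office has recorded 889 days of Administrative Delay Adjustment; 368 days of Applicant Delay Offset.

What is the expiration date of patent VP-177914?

Base term: filing date + 20 years → 1 May 2027.
Administrative Delay Adjustment: +889 days → 6 October 2029.
Applicant Delay Offset: −368 days → 3 October 2028.

2028-10-03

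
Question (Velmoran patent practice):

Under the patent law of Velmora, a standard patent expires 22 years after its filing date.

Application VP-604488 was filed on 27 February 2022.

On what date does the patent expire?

February 27, 2044

Filing date + 22 years → 27 February 2044.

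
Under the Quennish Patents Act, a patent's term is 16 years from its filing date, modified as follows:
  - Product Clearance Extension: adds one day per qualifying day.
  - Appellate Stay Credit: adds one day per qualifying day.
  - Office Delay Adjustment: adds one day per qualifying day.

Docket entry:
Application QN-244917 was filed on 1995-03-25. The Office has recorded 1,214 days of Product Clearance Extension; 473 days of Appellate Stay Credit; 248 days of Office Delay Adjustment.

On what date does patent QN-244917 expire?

2016-07-11

Base term: filing date + 16 years → 25 March 2011.
Product Clearance Extension: +1214 days → 21 July 2014.
Appellate Stay Credit: +473 days → 6 November 2015.
Office Delay Adjustment: +248 days → 11 July 2016.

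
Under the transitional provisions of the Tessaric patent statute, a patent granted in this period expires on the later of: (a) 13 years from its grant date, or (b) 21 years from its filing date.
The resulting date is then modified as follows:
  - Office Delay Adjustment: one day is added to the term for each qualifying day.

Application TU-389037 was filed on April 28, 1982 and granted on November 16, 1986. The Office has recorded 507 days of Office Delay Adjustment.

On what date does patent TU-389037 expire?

(a) grant + 13 years → 16 November 1999.
(b) filing + 21 years → 28 April 2003.
Later of the two: 28 April 2003.
Office Delay Adjustment: +507 days → 16 September 2004.

September 16, 2004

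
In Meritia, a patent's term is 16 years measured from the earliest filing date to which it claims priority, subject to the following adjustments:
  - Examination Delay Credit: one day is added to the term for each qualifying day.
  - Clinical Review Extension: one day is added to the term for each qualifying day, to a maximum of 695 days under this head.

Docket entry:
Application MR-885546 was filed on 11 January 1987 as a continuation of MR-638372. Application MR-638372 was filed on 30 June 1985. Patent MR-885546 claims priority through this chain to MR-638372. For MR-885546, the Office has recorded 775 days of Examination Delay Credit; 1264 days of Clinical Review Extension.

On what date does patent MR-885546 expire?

July 9, 2005

Earliest priority filing: 30 June 1985.
Base term: 30 June 1985 + 16 years → 30 June 2001.
Examination Delay Credit: +775 days → 14 August 2003.
Clinical Review Extension: 1264 days claimed exceeds the 695-day cap, so +695 days → 9 July 2005.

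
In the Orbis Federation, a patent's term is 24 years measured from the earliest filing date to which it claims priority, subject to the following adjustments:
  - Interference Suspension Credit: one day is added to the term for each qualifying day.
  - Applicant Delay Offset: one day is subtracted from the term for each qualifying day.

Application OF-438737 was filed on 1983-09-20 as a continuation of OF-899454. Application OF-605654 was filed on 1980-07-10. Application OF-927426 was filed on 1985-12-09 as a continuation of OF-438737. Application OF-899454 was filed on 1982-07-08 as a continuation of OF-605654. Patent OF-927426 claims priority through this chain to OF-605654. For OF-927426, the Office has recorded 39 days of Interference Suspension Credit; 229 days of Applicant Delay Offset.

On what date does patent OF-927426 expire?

Earliest priority filing: 10 July 1980.
Base term: 10 July 1980 + 24 years → 10 July 2004.
Interference Suspension Credit: +39 days → 18 August 2004.
Applicant Delay Offset: −229 days → 2 January 2004.

January 2, 2004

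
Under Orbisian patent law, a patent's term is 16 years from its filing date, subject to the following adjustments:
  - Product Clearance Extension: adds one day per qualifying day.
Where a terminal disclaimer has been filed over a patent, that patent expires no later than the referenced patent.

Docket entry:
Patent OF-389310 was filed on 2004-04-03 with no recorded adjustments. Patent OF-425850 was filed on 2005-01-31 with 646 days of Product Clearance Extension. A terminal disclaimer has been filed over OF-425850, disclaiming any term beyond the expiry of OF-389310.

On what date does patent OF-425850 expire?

Natural term of OF-425850:
  Base: filing + 16 years → 31 January 2021.
  Product Clearance Extension: +646 days → 8 November 2022.
Expiry of referenced patent OF-389310:
  Base: filing + 16 years → 3 April 2020.
Terminal disclaimer: OF-425850 expires on the earlier of 8 November 2022 and 3 April 2020.

2020-04-03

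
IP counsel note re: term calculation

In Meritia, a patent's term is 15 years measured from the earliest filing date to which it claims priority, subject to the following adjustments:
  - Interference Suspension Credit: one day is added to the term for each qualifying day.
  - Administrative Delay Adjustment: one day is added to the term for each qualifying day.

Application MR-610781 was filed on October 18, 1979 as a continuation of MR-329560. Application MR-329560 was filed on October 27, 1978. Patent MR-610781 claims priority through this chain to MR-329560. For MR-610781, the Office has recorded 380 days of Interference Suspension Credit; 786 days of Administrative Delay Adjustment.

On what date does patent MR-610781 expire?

1997-01-05

Earliest priority filing: 27 October 1978.
Base term: 27 October 1978 + 15 years → 27 October 1993.
Interference Suspension Credit: +380 days → 11 November 1994.
Administrative Delay Adjustment: +786 days → 5 January 1997.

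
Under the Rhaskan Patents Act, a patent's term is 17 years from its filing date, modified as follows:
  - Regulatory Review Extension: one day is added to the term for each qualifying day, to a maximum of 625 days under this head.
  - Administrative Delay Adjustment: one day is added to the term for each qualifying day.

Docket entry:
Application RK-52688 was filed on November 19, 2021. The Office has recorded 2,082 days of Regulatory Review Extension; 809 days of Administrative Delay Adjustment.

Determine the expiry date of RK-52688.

Base term: filing date + 17 years → 19 November 2038.
Regulatory Review Extension: 2082 days claimed exceeds the 625-day cap, so +625 days → 5 August 2040.
Administrative Delay Adjustment: +809 days → 23 October 2042.

2042-10-23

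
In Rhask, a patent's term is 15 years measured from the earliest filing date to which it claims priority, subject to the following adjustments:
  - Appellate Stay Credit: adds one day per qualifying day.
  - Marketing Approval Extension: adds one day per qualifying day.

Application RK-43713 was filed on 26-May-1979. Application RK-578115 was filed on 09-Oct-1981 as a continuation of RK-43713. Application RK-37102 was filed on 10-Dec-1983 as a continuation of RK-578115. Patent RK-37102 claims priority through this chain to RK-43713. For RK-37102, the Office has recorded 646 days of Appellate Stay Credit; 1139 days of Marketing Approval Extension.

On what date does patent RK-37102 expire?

Earliest priority filing: 26 May 1979.
Base term: 26 May 1979 + 15 years → 26 May 1994.
Appellate Stay Credit: +646 days → 2 March 1996.
Marketing Approval Extension: +1139 days → 15 April 1999.

April 15, 1999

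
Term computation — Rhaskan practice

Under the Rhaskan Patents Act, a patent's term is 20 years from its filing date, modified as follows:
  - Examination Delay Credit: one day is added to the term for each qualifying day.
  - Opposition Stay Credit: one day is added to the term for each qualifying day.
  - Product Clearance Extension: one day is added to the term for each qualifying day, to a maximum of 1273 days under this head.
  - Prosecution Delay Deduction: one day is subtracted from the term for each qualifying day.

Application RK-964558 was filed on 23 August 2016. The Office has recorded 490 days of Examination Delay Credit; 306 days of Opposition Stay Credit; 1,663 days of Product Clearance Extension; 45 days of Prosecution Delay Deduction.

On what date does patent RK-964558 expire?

Base term: filing date + 20 years → 23 August 2036.
Examination Delay Credit: +490 days → 26 December 2037.
Opposition Stay Credit: +306 days → 28 October 2038.
Product Clearance Extension: 1663 days claimed exceeds the 1273-day cap, so +1273 days → 23 April 2042.
Prosecution Delay Deduction: −45 days → 9 March 2042.

March 9, 2042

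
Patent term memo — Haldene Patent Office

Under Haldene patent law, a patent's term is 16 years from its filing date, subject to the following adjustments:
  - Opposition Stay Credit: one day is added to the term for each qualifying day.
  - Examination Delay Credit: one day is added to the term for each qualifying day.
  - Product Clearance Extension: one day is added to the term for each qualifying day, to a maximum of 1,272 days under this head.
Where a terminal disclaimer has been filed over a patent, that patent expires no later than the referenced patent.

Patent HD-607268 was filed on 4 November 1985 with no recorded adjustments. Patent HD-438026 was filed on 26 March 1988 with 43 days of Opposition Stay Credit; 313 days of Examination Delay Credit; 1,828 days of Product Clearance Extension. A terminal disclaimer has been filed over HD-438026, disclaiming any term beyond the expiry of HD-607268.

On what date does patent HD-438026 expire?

2001-11-04

Natural term of HD-438026:
  Base: filing + 16 years → 26 March 2004.
  Opposition Stay Credit: +43 days → 8 May 2004.
  Examination Delay Credit: +313 days → 17 March 2005.
  Product Clearance Extension: 1828 days claimed exceeds the 1272-day cap, so +1272 days → 9 September 2008.
Expiry of referenced patent HD-607268:
  Base: filing + 16 years → 4 November 2001.
Terminal disclaimer: HD-438026 expires on the earlier of 9 September 2008 and 4 November 2001.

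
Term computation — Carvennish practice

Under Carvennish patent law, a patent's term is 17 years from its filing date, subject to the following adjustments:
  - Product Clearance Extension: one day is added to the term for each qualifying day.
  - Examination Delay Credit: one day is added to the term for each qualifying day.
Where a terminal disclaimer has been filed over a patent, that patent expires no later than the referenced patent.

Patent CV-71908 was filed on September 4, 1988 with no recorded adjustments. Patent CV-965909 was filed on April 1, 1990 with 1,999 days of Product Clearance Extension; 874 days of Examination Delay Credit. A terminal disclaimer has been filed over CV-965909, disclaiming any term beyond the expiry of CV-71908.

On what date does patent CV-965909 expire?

September 4, 2005

Natural term of CV-965909:
  Base: filing + 17 years → 1 April 2007.
  Product Clearance Extension: +1999 days → 20 September 2012.
  Examination Delay Credit: +874 days → 11 February 2015.
Expiry of referenced patent CV-71908:
  Base: filing + 17 years → 4 September 2005.
Terminal disclaimer: CV-965909 expires on the earlier of 11 February 2015 and 4 September 2005.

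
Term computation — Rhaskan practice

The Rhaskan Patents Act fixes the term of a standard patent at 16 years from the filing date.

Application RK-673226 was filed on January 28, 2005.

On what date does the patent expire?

Filing date + 16 years → 28 January 2021.

2021-01-28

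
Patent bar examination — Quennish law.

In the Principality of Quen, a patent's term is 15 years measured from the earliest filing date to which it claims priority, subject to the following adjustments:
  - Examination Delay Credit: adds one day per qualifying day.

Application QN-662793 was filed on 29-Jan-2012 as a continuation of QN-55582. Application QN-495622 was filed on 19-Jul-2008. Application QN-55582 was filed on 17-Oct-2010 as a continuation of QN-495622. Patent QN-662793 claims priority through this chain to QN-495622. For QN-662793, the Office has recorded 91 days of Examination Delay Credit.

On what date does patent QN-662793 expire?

2023-10-18

Earliest priority filing: 19 July 2008.
Base term: 19 July 2008 + 15 years → 19 July 2023.
Examination Delay Credit: +91 days → 18 October 2023.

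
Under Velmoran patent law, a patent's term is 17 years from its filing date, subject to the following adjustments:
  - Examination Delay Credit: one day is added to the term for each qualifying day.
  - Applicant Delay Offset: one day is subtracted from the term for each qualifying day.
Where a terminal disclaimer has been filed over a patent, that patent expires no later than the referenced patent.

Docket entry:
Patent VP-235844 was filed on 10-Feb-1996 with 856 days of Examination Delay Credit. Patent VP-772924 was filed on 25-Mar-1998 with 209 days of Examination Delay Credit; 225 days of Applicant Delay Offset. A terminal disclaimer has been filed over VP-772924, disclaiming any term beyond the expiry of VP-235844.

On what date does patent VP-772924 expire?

Natural term of VP-772924:
  Base: filing + 17 years → 25 March 2015.
  Examination Delay Credit: +209 days → 20 October 2015.
  Applicant Delay Offset: −225 days → 9 March 2015.
Expiry of referenced patent VP-235844:
  Base: filing + 17 years → 10 February 2013.
  Examination Delay Credit: +856 days → 16 June 2015.
Terminal disclaimer: VP-772924 expires on the earlier of 9 March 2015 and 16 June 2015.

March 9, 2015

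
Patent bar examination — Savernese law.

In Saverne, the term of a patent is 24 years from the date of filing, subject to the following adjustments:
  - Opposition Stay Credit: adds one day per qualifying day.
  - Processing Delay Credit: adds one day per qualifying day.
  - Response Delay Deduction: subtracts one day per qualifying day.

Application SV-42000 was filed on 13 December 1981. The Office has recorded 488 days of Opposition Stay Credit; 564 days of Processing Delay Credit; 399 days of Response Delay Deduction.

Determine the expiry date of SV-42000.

September 27, 2007

Base term: filing date + 24 years → 13 December 2005.
Opposition Stay Credit: +488 days → 15 April 2007.
Processing Delay Credit: +564 days → 30 October 2008.
Response Delay Deduction: −399 days → 27 September 2007.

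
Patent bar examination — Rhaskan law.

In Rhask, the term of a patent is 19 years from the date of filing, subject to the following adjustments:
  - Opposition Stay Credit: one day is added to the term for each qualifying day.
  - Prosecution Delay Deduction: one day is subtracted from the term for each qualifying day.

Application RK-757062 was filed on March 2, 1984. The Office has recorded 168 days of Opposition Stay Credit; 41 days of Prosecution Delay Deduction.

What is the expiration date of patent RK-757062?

Base term: filing date + 19 years → 2 March 2003.
Opposition Stay Credit: +168 days → 17 August 2003.
Prosecution Delay Deduction: −41 days → 7 July 2003.

July 7, 2003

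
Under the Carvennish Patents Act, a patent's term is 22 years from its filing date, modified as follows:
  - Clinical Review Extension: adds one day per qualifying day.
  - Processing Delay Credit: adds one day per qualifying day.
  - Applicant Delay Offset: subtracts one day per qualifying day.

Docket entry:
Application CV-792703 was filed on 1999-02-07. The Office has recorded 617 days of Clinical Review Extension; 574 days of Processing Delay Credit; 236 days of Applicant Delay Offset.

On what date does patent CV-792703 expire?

Base term: filing date + 22 years → 7 February 2021.
Clinical Review Extension: +617 days → 17 October 2022.
Processing Delay Credit: +574 days → 13 May 2024.
Applicant Delay Offset: −236 days → 20 September 2023.

2023-09-20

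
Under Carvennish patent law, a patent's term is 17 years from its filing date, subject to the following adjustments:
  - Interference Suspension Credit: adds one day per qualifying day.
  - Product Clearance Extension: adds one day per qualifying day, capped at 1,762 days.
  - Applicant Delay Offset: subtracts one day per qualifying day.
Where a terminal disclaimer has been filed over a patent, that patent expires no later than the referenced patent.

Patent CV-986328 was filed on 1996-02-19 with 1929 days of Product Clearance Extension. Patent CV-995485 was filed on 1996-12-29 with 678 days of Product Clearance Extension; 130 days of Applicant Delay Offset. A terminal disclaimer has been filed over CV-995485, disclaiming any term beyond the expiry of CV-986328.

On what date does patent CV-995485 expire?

2015-06-30

Natural term of CV-995485:
  Base: filing + 17 years → 29 December 2013.
  Product Clearance Extension: 678 days (within the 1762-day cap) → +678 days → 7 November 2015.
  Applicant Delay Offset: −130 days → 30 June 2015.
Expiry of referenced patent CV-986328:
  Base: filing + 17 years → 19 February 2013.
  Product Clearance Extension: 1929 days claimed exceeds the 1762-day cap, so +1762 days → 17 December 2017.
Terminal disclaimer: CV-995485 expires on the earlier of 30 June 2015 and 17 December 2017.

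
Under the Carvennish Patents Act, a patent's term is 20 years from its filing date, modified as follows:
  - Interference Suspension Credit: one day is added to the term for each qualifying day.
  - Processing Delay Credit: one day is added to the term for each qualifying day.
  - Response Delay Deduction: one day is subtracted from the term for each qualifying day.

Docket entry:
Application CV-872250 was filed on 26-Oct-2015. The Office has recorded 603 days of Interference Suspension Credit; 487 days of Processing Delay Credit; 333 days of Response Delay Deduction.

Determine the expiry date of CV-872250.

November 21, 2037

Base term: filing date + 20 years → 26 October 2035.
Interference Suspension Credit: +603 days → 20 June 2037.
Processing Delay Credit: +487 days → 20 October 2038.
Response Delay Deduction: −333 days → 21 November 2037.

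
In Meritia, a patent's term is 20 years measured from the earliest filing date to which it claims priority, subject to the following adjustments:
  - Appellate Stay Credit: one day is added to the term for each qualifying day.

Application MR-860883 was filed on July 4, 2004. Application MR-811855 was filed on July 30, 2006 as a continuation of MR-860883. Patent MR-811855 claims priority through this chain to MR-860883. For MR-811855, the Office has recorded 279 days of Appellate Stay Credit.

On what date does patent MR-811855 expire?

2025-04-09

Earliest priority filing: 4 July 2004.
Base term: 4 July 2004 + 20 years → 4 July 2024.
Appellate Stay Credit: +279 days → 9 April 2025.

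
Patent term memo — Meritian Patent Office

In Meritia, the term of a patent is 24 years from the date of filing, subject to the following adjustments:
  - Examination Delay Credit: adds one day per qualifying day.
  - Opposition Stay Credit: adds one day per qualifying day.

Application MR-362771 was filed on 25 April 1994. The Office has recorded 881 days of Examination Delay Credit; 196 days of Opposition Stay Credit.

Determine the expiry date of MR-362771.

Base term: filing date + 24 years → 25 April 2018.
Examination Delay Credit: +881 days → 22 September 2020.
Opposition Stay Credit: +196 days → 6 April 2021.

April 6, 2021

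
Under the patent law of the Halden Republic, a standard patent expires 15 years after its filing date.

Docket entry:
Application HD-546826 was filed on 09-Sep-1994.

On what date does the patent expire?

September 9, 2009

Filing date + 15 years → 9 September 2009.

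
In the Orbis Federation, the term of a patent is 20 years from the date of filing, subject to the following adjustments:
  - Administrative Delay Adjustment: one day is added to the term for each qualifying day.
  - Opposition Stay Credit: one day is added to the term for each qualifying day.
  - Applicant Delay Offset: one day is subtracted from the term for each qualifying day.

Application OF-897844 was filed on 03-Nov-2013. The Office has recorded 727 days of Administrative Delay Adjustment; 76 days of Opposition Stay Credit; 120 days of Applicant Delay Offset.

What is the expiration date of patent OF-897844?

Base term: filing date + 20 years → 3 November 2033.
Administrative Delay Adjustment: +727 days → 31 October 2035.
Opposition Stay Credit: +76 days → 15 January 2036.
Applicant Delay Offset: −120 days → 17 September 2035.

2035-09-17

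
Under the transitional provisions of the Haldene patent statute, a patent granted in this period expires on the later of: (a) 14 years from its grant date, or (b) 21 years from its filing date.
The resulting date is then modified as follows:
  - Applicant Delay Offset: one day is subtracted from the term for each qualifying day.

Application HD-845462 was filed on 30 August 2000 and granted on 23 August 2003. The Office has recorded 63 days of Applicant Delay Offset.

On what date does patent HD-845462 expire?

(a) grant + 14 years → 23 August 2017.
(b) filing + 21 years → 30 August 2021.
Later of the two: 30 August 2021.
Applicant Delay Offset: −63 days → 28 June 2021.

June 28, 2021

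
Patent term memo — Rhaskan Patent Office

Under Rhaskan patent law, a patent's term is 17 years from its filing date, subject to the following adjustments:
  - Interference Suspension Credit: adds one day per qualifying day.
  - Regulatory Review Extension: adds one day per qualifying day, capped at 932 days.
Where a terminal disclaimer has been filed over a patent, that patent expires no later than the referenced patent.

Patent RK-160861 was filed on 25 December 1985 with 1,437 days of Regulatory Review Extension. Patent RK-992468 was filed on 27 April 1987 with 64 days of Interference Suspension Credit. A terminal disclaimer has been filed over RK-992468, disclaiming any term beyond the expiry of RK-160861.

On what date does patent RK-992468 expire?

Natural term of RK-992468:
  Base: filing + 17 years → 27 April 2004.
  Interference Suspension Credit: +64 days → 30 June 2004.
Expiry of referenced patent RK-160861:
  Base: filing + 17 years → 25 December 2002.
  Regulatory Review Extension: 1437 days claimed exceeds the 932-day cap, so +932 days → 14 July 2005.
Terminal disclaimer: RK-992468 expires on the earlier of 30 June 2004 and 14 July 2005.

2004-06-30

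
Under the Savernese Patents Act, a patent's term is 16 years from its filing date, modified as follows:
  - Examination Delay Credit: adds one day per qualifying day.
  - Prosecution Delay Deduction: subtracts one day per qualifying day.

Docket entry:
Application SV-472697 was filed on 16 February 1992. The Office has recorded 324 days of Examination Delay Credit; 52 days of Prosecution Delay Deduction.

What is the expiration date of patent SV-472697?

2008-11-14

Base term: filing date + 16 years → 16 February 2008.
Examination Delay Credit: +324 days → 5 January 2009.
Prosecution Delay Deduction: −52 days → 14 November 2008.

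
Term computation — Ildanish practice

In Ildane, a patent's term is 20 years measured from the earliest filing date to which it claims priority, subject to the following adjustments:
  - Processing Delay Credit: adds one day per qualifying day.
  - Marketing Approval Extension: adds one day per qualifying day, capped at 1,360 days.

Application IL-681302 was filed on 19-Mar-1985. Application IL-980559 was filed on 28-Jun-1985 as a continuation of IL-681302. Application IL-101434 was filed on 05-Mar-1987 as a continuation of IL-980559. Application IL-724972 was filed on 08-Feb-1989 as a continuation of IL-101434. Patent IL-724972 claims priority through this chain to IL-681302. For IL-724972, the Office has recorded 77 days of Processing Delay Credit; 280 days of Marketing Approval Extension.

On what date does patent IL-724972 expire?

Earliest priority filing: 19 March 1985.
Base term: 19 March 1985 + 20 years → 19 March 2005.
Processing Delay Credit: +77 days → 4 June 2005.
Marketing Approval Extension: 280 days (within the 1360-day cap) → +280 days → 11 March 2006.

March 11, 2006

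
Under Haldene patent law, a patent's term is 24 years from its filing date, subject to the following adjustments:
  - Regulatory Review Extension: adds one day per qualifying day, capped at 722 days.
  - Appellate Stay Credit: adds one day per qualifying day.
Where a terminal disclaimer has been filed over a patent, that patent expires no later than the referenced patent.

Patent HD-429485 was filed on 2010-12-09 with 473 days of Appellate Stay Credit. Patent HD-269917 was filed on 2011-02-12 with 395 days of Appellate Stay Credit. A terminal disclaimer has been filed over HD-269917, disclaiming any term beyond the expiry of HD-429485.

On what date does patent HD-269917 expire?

Natural term of HD-269917:
  Base: filing + 24 years → 12 February 2035.
  Appellate Stay Credit: +395 days → 13 March 2036.
Expiry of referenced patent HD-429485:
  Base: filing + 24 years → 9 December 2034.
  Appellate Stay Credit: +473 days → 26 March 2036.
Terminal disclaimer: HD-269917 expires on the earlier of 13 March 2036 and 26 March 2036.

2036-03-13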